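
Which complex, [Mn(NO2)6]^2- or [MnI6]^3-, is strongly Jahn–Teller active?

[MnI6]^3-

[Mn(NO2)6]^2-: Each nitro (N-bound nitrite) is −1; balancing the −2 overall charge requires Mn(IV). Group 7 minus oxidation state 4 gives a d³ configuration. The d³ configuration leaves the e_g set evenly filled (or empty) — no strong Jahn–Teller driving force.
[MnI6]^3-: Each iodide is −1; balancing the −3 overall charge requires Mn(III). Mn sits in group 7, so the d-electron count is 7 − 3 = 4. Iodide is a weak-field ligand for a first-row metal, so the complex is high-spin. The t₂g³e_g¹ (high-spin) configuration has an unevenly filled e_g set; the Jahn–Teller theorem predicts a tetragonal distortion (typically axial elongation) to lift the degeneracy.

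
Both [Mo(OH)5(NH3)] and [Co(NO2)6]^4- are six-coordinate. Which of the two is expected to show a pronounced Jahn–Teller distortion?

[Mo(OH)5(NH3)]: Each hydroxide is −1; ammonia is neutral; balancing the 0 overall charge requires Mo(V). Molybdenum is a group-6 element; Mo(V) is therefore d¹. The d¹ configuration leaves the e_g set evenly filled (or empty) — no strong Jahn–Teller driving force.
[Co(NO2)6]^4-: Each nitro (N-bound nitrite) is −1; balancing the −4 overall charge requires Co(II). Group 9 minus oxidation state 2 gives a d⁷ configuration. Nitro (N-bound nitrite) is a strong-field ligand (high in the spectrochemical series) for a first-row metal, so the complex is low-spin. The t₂g⁶e_g¹ (low-spin) configuration has an unevenly filled e_g set; the Jahn–Teller theorem predicts a tetragonal distortion (typically axial elongation) to lift the degeneracy.

[Co(NO2)6]^4-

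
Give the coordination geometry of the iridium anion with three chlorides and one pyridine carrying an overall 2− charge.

Summing ligand charges against the −2 overall charge gives an oxidation state of +1 for iridium.
Group 9 minus oxidation state 1 gives a d⁸ configuration.
Coordination number: 4.
A 5d d⁸ ion has a large crystal-field splitting; square planar leaves the high-energy d_{x²−y²} orbital empty and maximises CFSE.

square planar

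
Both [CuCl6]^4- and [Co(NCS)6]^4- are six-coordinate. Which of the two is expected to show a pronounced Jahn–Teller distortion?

[CuCl6]^4-

[CuCl6]^4-: Summing ligand charges against the −4 overall charge gives an oxidation state of +2 for copper. Cu sits in group 11, so the d-electron count is 11 − 2 = 9. The t₂g⁶e_g³ configuration has an unevenly filled e_g set; the Jahn–Teller theorem predicts a tetragonal distortion (typically axial elongation) to lift the degeneracy.
[Co(NCS)6]^4-: Each isothiocyanate is −1; balancing the −4 overall charge requires Co(II). Group 9 minus oxidation state 2 gives a d⁷ configuration. Isothiocyanate is a weak-field ligand for a first-row metal, so the complex is high-spin. The d⁷ configuration leaves the e_g set evenly filled (or empty) — no strong Jahn–Teller driving force.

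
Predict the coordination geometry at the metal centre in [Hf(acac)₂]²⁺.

tetrahedral

Ligand charges: each acetylacetonate is −1. With an overall charge of +2 the hafnium centre must be in the +4 oxidation state.
Group 4 minus oxidation state 4 gives a d⁰ configuration.
Counting donor atoms: 2×acetylacetonate (bidentate) → 4 donors. Coordination number = 4.
A d⁰ ion has no crystal-field stabilisation preference between square planar and tetrahedral, so four ligands adopt the sterically favoured tetrahedral geometry.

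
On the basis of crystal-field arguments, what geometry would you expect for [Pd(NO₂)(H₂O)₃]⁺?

Summing ligand charges against the +1 overall charge gives an oxidation state of +2 for palladium.
Group 10 minus oxidation state 2 gives a d⁸ configuration.
With 4 monodentate ligands the coordination number is 4.
A 4d d⁸ ion has a large crystal-field splitting; square planar leaves the high-energy d_{x²−y²} orbital empty and maximises CFSE.

square planar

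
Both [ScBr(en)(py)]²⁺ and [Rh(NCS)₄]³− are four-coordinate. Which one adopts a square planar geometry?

For [ScBr(en)(py)]²⁺: Each bromide is −1; ethylenediamine is neutral; pyridine is neutral; balancing the +2 overall charge requires Sc(III). Scandium is a group-3 element; Sc(III) is therefore d⁰. A d⁰ ion has no crystal-field stabilisation preference between square planar and tetrahedral, so four ligands adopt the sterically favoured tetrahedral geometry. → tetrahedral.
For [Rh(NCS)₄]³−: Ligand charges: each isothiocyanate is −1. With an overall charge of −3 the rhodium centre must be in the +1 oxidation state. Rh sits in group 9, so the d-electron count is 9 − 1 = 8. A 4d d⁸ ion has a large crystal-field splitting; square planar leaves the high-energy d_{x²−y²} orbital empty and maximises CFSE. → square planar.

[Rh(NCS)₄]³−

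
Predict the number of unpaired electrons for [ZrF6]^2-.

Each fluoride is −1; balancing the −2 overall charge requires Zr(IV).
Zr sits in group 4, so the d-electron count is 4 − 4 = 0.
In an octahedral field the d⁰ configuration is t₂g⁰e_g⁰, giving 0 unpaired electrons.

0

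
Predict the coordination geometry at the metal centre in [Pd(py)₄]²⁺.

square planar

Summing ligand charges against the +2 overall charge gives an oxidation state of +2 for palladium.
Group 10 minus oxidation state 2 gives a d⁸ configuration.
Coordination number: 4.
A 4d d⁸ ion has a large crystal-field splitting; square planar leaves the high-energy d_{x²−y²} orbital empty and maximises CFSE.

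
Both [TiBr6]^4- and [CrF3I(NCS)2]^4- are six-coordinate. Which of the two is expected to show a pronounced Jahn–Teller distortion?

[TiBr6]^4-: Each bromide is −1; balancing the −4 overall charge requires Ti(II). Group 4 minus oxidation state 2 gives a d² configuration. The d² configuration leaves the e_g set evenly filled (or empty) — no strong Jahn–Teller driving force.
[CrF3I(NCS)2]^4-: Ligand charges: each fluoride is −1; each iodide is −1; each isothiocyanate is −1. With an overall charge of −4 the chromium centre must be in the +2 oxidation state. Cr sits in group 6, so the d-electron count is 6 − 2 = 4. Fluoride, iodide, and isothiocyanate are weak-field ligands for a first-row metal, so the complex is high-spin. The t₂g³e_g¹ (high-spin) configuration has an unevenly filled e_g set; the Jahn–Teller theorem predicts a tetragonal distortion (typically axial elongation) to lift the degeneracy.

[CrF3I(NCS)2]^4-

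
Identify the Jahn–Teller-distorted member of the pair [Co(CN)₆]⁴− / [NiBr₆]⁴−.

[Co(CN)₆]⁴−

[Co(CN)₆]⁴−: Summing ligand charges against the −4 overall charge gives an oxidation state of +2 for cobalt. Group 9 minus oxidation state 2 gives a d⁷ configuration. Cyanide is a strong-field ligand (high in the spectrochemical series) for a first-row metal, so the complex is low-spin. The t₂g⁶e_g¹ (low-spin) configuration has an unevenly filled e_g set; the Jahn–Teller theorem predicts a tetragonal distortion (typically axial elongation) to lift the degeneracy.
[NiBr₆]⁴−: Each bromide is −1; balancing the −4 overall charge requires Ni(II). Nickel is a group-10 element; Ni(II) is therefore d⁸. The d⁸ configuration leaves the e_g set evenly filled (or empty) — no strong Jahn–Teller driving force.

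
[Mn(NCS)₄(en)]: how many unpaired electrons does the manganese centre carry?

Each isothiocyanate is −1; ethylenediamine is neutral; balancing the 0 overall charge requires Mn(IV).
Group 7 minus oxidation state 4 gives a d³ configuration.
Counting donor atoms: 4×isothiocyanate (monodentate) → 4 donors; 1×ethylenediamine (bidentate) → 2 donors. Coordination number = 6.
In an octahedral field the d³ configuration is t₂g³e_g⁰ (only one arrangement possible), giving 3 unpaired electrons.

3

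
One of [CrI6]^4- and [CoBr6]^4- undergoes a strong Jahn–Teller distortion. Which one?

[CrI6]^4-: Each iodide is −1; balancing the −4 overall charge requires Cr(II). Chromium is a group-6 element; Cr(II) is therefore d⁴. Iodide is a weak-field ligand for a first-row metal, so the complex is high-spin. The t₂g³e_g¹ (high-spin) configuration has an unevenly filled e_g set; the Jahn–Teller theorem predicts a tetragonal distortion (typically axial elongation) to lift the degeneracy.
[CoBr6]^4-: Ligand charges: each bromide is −1. With an overall charge of −4 the cobalt centre must be in the +2 oxidation state. Cobalt is a group-9 element; Co(II) is therefore d⁷. Bromide is a weak-field ligand for a first-row metal, so the complex is high-spin. The d⁷ configuration leaves the e_g set evenly filled (or empty) — no strong Jahn–Teller driving force.

[CrI6]^4-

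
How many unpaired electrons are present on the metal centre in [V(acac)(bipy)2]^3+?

Ligand charges: each acetylacetonate is −1; 2,2′-bipyridine is neutral. With an overall charge of +3 the vanadium centre must be in the +4 oxidation state.
V sits in group 5, so the d-electron count is 5 − 4 = 1.
Counting donor atoms: 1×acetylacetonate (bidentate) → 2 donors; 2×2,2′-bipyridine (bidentate) → 4 donors. Coordination number = 6.
In an octahedral field the d¹ configuration is t₂g¹e_g⁰ (only one arrangement possible), giving 1 unpaired electron.

1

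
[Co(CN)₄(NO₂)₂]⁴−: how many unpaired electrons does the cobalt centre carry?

Each cyanide is −1; each nitro (N-bound nitrite) is −1; balancing the −4 overall charge requires Co(II).
Co sits in group 9, so the d-electron count is 9 − 2 = 7.
The spin state decides the count: Cyanide and nitro (N-bound nitrite) are strong-field ligands (high in the spectrochemical series) for a first-row metal, so the complex is low-spin.
An octahedral low-spin d⁷ ion is t₂g⁶e_g¹, giving 1 unpaired electron.

1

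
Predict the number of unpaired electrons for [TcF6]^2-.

Summing ligand charges against the −2 overall charge gives an oxidation state of +4 for technetium.
Group 7 minus oxidation state 4 gives a d³ configuration.
In an octahedral field the d³ configuration is t₂g³e_g⁰ (only one arrangement possible), giving 3 unpaired electrons.

3 unpaired electrons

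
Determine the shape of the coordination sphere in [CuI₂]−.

linear

Each iodide is −1; balancing the −1 overall charge requires Cu(I).
Copper is a group-11 element; Cu(I) is therefore d¹⁰.
With 2 monodentate ligands the coordination number is 2.
A d¹⁰ ion with only two ligands adopts a linear arrangement (sp hybridisation; no CFSE preference).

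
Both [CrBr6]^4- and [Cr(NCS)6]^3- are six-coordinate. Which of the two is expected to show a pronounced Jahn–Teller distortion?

[CrBr6]^4-

[CrBr6]^4-: Ligand charges: each bromide is −1. With an overall charge of −4 the chromium centre must be in the +2 oxidation state. Group 6 minus oxidation state 2 gives a d⁴ configuration. Bromide is a weak-field ligand for a first-row metal, so the complex is high-spin. The t₂g³e_g¹ (high-spin) configuration has an unevenly filled e_g set; the Jahn–Teller theorem predicts a tetragonal distortion (typically axial elongation) to lift the degeneracy.
[Cr(NCS)6]^3-: Each isothiocyanate is −1; balancing the −3 overall charge requires Cr(III). Chromium is a group-6 element; Cr(III) is therefore d³. The d³ configuration leaves the e_g set evenly filled (or empty) — no strong Jahn–Teller driving force.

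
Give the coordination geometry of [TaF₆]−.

Summing ligand charges against the −1 overall charge gives an oxidation state of +5 for tantalum.
Tantalum is a group-5 element; Ta(V) is therefore d⁰.
Coordination number: 6.
Six donors around a single metal centre give an octahedral coordination sphere.

octahedral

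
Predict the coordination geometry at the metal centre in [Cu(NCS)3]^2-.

Summing ligand charges against the −2 overall charge gives an oxidation state of +1 for copper.
Copper is a group-11 element; Cu(I) is therefore d¹⁰.
With 3 monodentate ligands the coordination number is 3.
Three ligands around a d¹⁰ centre minimise repulsion in a trigonal-planar arrangement.

trigonal planar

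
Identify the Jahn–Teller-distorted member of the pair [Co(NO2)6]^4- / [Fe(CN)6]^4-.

[Co(NO2)6]^4-: Summing ligand charges against the −4 overall charge gives an oxidation state of +2 for cobalt. Group 9 minus oxidation state 2 gives a d⁷ configuration. Nitro (N-bound nitrite) is a strong-field ligand (high in the spectrochemical series) for a first-row metal, so the complex is low-spin. The t₂g⁶e_g¹ (low-spin) configuration has an unevenly filled e_g set; the Jahn–Teller theorem predicts a tetragonal distortion (typically axial elongation) to lift the degeneracy.
[Fe(CN)6]^4-: Summing ligand charges against the −4 overall charge gives an oxidation state of +2 for iron. Group 8 minus oxidation state 2 gives a d⁶ configuration. Cyanide is a strong-field ligand (high in the spectrochemical series) for a first-row metal, so the complex is low-spin. The d⁶ configuration leaves the e_g set evenly filled (or empty) — no strong Jahn–Teller driving force.

[Co(NO2)6]^4-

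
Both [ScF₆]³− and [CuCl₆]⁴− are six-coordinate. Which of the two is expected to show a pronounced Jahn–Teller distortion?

[ScF₆]³−: Summing ligand charges against the −3 overall charge gives an oxidation state of +3 for scandium. Sc sits in group 3, so the d-electron count is 3 − 3 = 0. The d⁰ configuration leaves the e_g set evenly filled (or empty) — no strong Jahn–Teller driving force.
[CuCl₆]⁴−: Each chloride is −1; balancing the −4 overall charge requires Cu(II). Copper is a group-11 element; Cu(II) is therefore d⁹. The t₂g⁶e_g³ configuration has an unevenly filled e_g set; the Jahn–Teller theorem predicts a tetragonal distortion (typically axial elongation) to lift the degeneracy.

[CuCl₆]⁴−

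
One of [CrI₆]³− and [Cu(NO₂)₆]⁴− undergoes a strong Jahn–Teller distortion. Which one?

[Cu(NO₂)₆]⁴−

[CrI₆]³−: Summing ligand charges against the −3 overall charge gives an oxidation state of +3 for chromium. Cr sits in group 6, so the d-electron count is 6 − 3 = 3. The d³ configuration leaves the e_g set evenly filled (or empty) — no strong Jahn–Teller driving force.
[Cu(NO₂)₆]⁴−: Ligand charges: each nitro (N-bound nitrite) is −1. With an overall charge of −4 the copper centre must be in the +2 oxidation state. Copper is a group-11 element; Cu(II) is therefore d⁹. The t₂g⁶e_g³ configuration has an unevenly filled e_g set; the Jahn–Teller theorem predicts a tetragonal distortion (typically axial elongation) to lift the degeneracy.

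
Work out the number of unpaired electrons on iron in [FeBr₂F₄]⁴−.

Summing ligand charges against the −4 overall charge gives an oxidation state of +2 for iron.
Fe sits in group 8, so the d-electron count is 8 − 2 = 6.
The spin state decides the count: Bromide and fluoride are weak-field ligands for a first-row metal, so the complex is high-spin.
An octahedral high-spin d⁶ ion is t₂g⁴e_g², giving 4 unpaired electrons.

4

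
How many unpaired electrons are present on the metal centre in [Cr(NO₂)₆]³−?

3

Each nitro (N-bound nitrite) is −1; balancing the −3 overall charge requires Cr(III).
Cr sits in group 6, so the d-electron count is 6 − 3 = 3.
In an octahedral field the d³ configuration is t₂g³e_g⁰ (only one arrangement possible), giving 3 unpaired electrons.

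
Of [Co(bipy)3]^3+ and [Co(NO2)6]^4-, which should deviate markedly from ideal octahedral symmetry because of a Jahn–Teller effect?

[Co(bipy)3]^3+: Summing ligand charges against the +3 overall charge gives an oxidation state of +3 for cobalt. Group 9 minus oxidation state 3 gives a d⁶ configuration. Co(III) has an exceptionally large octahedral splitting and is low-spin with essentially every ligand except fluoride. The d⁶ configuration leaves the e_g set evenly filled (or empty) — no strong Jahn–Teller driving force.
[Co(NO2)6]^4-: Ligand charges: each nitro (N-bound nitrite) is −1. With an overall charge of −4 the cobalt centre must be in the +2 oxidation state. Group 9 minus oxidation state 2 gives a d⁷ configuration. Nitro (N-bound nitrite) is a strong-field ligand (high in the spectrochemical series) for a first-row metal, so the complex is low-spin. The t₂g⁶e_g¹ (low-spin) configuration has an unevenly filled e_g set; the Jahn–Teller theorem predicts a tetragonal distortion (typically axial elongation) to lift the degeneracy.

[Co(NO2)6]^4-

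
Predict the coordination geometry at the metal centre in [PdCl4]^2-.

square planar

Summing ligand charges against the −2 overall charge gives an oxidation state of +2 for palladium.
Palladium is a group-10 element; Pd(II) is therefore d⁸.
Coordination number: 4.
A 4d d⁸ ion has a large crystal-field splitting; square planar leaves the high-energy d_{x²−y²} orbital empty and maximises CFSE.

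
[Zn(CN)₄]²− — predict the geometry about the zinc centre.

tetrahedral

Ligand charges: each cyanide is −1. With an overall charge of −2 the zinc centre must be in the +2 oxidation state.
Zn sits in group 12, so the d-electron count is 12 − 2 = 10.
Coordination number: 4.
A d¹⁰ ion has no crystal-field stabilisation preference between square planar and tetrahedral, so four ligands adopt the sterically favoured tetrahedral geometry.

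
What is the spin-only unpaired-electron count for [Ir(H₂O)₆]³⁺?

0

Water is neutral; balancing the +3 overall charge requires Ir(III).
Iridium is a group-9 element; Ir(III) is therefore d⁶.
The spin state decides the count: a 5d ion has a large Δₒ and is invariably low-spin.
An octahedral low-spin d⁶ ion is t₂g⁶e_g⁰, giving 0 unpaired electrons.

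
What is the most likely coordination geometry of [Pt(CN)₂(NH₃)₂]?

Summing ligand charges against the 0 overall charge gives an oxidation state of +2 for platinum.
Group 10 minus oxidation state 2 gives a d⁸ configuration.
Coordination number: 4.
A 5d d⁸ ion has a large crystal-field splitting; square planar leaves the high-energy d_{x²−y²} orbital empty and maximises CFSE.

square planar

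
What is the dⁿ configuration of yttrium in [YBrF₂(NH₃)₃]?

Ligand charges: each bromide is −1; each fluoride is −1; ammonia is neutral. With an overall charge of 0 the yttrium centre must be in the +3 oxidation state.
Y sits in group 3, so the d-electron count is 3 − 3 = 0.

d0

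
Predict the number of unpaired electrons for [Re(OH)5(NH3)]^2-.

2 unpaired electrons

Each hydroxide is −1; ammonia is neutral; balancing the −2 overall charge requires Re(III).
Group 7 minus oxidation state 3 gives a d⁴ configuration.
The spin state decides the count: a 5d ion has a large Δₒ and is invariably low-spin.
An octahedral low-spin d⁴ ion is t₂g⁴e_g⁰, giving 2 unpaired electrons.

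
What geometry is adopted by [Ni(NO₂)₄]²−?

square planar

Summing ligand charges against the −2 overall charge gives an oxidation state of +2 for nickel.
Group 10 minus oxidation state 2 gives a d⁸ configuration.
With 4 monodentate ligands the coordination number is 4.
Nitro (N-bound nitrite) is a strong-field ligand (high in the spectrochemical series).
A 3d d⁸ ion with strong-field ligands gains enough CFSE to favour square planar over tetrahedral.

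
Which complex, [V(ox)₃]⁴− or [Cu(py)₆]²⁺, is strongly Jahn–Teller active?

[Cu(py)₆]²⁺

[V(ox)₃]⁴−: Each oxalate is −2; balancing the −4 overall charge requires V(II). Group 5 minus oxidation state 2 gives a d³ configuration. The d³ configuration leaves the e_g set evenly filled (or empty) — no strong Jahn–Teller driving force.
[Cu(py)₆]²⁺: Ligand charges: pyridine is neutral. With an overall charge of +2 the copper centre must be in the +2 oxidation state. Cu sits in group 11, so the d-electron count is 11 − 2 = 9. The t₂g⁶e_g³ configuration has an unevenly filled e_g set; the Jahn–Teller theorem predicts a tetragonal distortion (typically axial elongation) to lift the degeneracy.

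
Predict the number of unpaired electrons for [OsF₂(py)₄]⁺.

Summing ligand charges against the +1 overall charge gives an oxidation state of +3 for osmium.
Group 8 minus oxidation state 3 gives a d⁵ configuration.
The spin state decides the count: a 5d ion has a large Δₒ and is invariably low-spin.
An octahedral low-spin d⁵ ion is t₂g⁵e_g⁰, giving 1 unpaired electron.

1 unpaired electron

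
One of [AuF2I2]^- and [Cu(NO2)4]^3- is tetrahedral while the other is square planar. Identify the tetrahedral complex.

For [AuF2I2]^-: Summing ligand charges against the −1 overall charge gives an oxidation state of +3 for gold. Au sits in group 11, so the d-electron count is 11 − 3 = 8. A 5d d⁸ ion has a large crystal-field splitting; square planar leaves the high-energy d_{x²−y²} orbital empty and maximises CFSE. → square planar.
For [Cu(NO2)4]^3-: Summing ligand charges against the −3 overall charge gives an oxidation state of +1 for copper. Copper is a group-11 element; Cu(I) is therefore d¹⁰. A d¹⁰ ion has no crystal-field stabilisation preference between square planar and tetrahedral, so four ligands adopt the sterically favoured tetrahedral geometry. → tetrahedral.

[Cu(NO2)4]^3-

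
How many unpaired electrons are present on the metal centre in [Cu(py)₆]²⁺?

Ligand charges: pyridine is neutral. With an overall charge of +2 the copper centre must be in the +2 oxidation state.
Copper is a group-11 element; Cu(II) is therefore d⁹.
In an octahedral field the d⁹ configuration is t₂g⁶e_g³ (only one arrangement possible), giving 1 unpaired electron.

1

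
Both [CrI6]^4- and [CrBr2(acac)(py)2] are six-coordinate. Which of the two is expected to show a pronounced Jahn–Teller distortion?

[CrI6]^4-

[CrI6]^4-: Ligand charges: each iodide is −1. With an overall charge of −4 the chromium centre must be in the +2 oxidation state. Group 6 minus oxidation state 2 gives a d⁴ configuration. Iodide is a weak-field ligand for a first-row metal, so the complex is high-spin. The t₂g³e_g¹ (high-spin) configuration has an unevenly filled e_g set; the Jahn–Teller theorem predicts a tetragonal distortion (typically axial elongation) to lift the degeneracy.
[CrBr2(acac)(py)2]: Ligand charges: each bromide is −1; each acetylacetonate is −1; pyridine is neutral. With an overall charge of 0 the chromium centre must be in the +3 oxidation state. Group 6 minus oxidation state 3 gives a d³ configuration. The d³ configuration leaves the e_g set evenly filled (or empty) — no strong Jahn–Teller driving force.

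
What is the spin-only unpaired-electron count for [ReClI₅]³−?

2

Summing ligand charges against the −3 overall charge gives an oxidation state of +3 for rhenium.
Rhenium is a group-7 element; Re(III) is therefore d⁴.
The spin state decides the count: a 5d ion has a large Δₒ and is invariably low-spin.
An octahedral low-spin d⁴ ion is t₂g⁴e_g⁰, giving 2 unpaired electrons.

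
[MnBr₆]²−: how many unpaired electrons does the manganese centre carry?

3

Summing ligand charges against the −2 overall charge gives an oxidation state of +4 for manganese.
Group 7 minus oxidation state 4 gives a d³ configuration.
In an octahedral field the d³ configuration is t₂g³e_g⁰ (only one arrangement possible), giving 3 unpaired electrons.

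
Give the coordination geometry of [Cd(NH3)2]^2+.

Summing ligand charges against the +2 overall charge gives an oxidation state of +2 for cadmium.
Cadmium is a group-12 element; Cd(II) is therefore d¹⁰.
Coordination number: 2.
A d¹⁰ ion with only two ligands adopts a linear arrangement (sp hybridisation; no CFSE preference).

linear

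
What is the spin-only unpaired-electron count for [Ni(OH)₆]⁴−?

2 unpaired electrons

Each hydroxide is −1; balancing the −4 overall charge requires Ni(II).
Ni sits in group 10, so the d-electron count is 10 − 2 = 8.
In an octahedral field the d⁸ configuration is t₂g⁶e_g² (only one arrangement possible), giving 2 unpaired electrons.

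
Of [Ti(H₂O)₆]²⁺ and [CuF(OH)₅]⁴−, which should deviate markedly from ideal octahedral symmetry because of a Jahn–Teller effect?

[Ti(H₂O)₆]²⁺: Summing ligand charges against the +2 overall charge gives an oxidation state of +2 for titanium. Ti sits in group 4, so the d-electron count is 4 − 2 = 2. The d² configuration leaves the e_g set evenly filled (or empty) — no strong Jahn–Teller driving force.
[CuF(OH)₅]⁴−: Each fluoride is −1; each hydroxide is −1; balancing the −4 overall charge requires Cu(II). Group 11 minus oxidation state 2 gives a d⁹ configuration. The t₂g⁶e_g³ configuration has an unevenly filled e_g set; the Jahn–Teller theorem predicts a tetragonal distortion (typically axial elongation) to lift the degeneracy.

[CuF(OH)₅]⁴−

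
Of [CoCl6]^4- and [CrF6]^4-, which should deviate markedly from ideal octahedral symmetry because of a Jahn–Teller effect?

[CrF6]^4-

[CoCl6]^4-: Ligand charges: each chloride is −1. With an overall charge of −4 the cobalt centre must be in the +2 oxidation state. Group 9 minus oxidation state 2 gives a d⁷ configuration. Chloride is a weak-field ligand for a first-row metal, so the complex is high-spin. The d⁷ configuration leaves the e_g set evenly filled (or empty) — no strong Jahn–Teller driving force.
[CrF6]^4-: Ligand charges: each fluoride is −1. With an overall charge of −4 the chromium centre must be in the +2 oxidation state. Cr sits in group 6, so the d-electron count is 6 − 2 = 4. Fluoride is a weak-field ligand for a first-row metal, so the complex is high-spin. The t₂g³e_g¹ (high-spin) configuration has an unevenly filled e_g set; the Jahn–Teller theorem predicts a tetragonal distortion (typically axial elongation) to lift the degeneracy.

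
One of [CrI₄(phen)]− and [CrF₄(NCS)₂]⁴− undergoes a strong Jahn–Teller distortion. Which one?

[CrF₄(NCS)₂]⁴−

[CrI₄(phen)]−: Each iodide is −1; 1,10-phenanthroline is neutral; balancing the −1 overall charge requires Cr(III). Group 6 minus oxidation state 3 gives a d³ configuration. The d³ configuration leaves the e_g set evenly filled (or empty) — no strong Jahn–Teller driving force.
[CrF₄(NCS)₂]⁴−: Summing ligand charges against the −4 overall charge gives an oxidation state of +2 for chromium. Cr sits in group 6, so the d-electron count is 6 − 2 = 4. Fluoride and isothiocyanate are weak-field ligands for a first-row metal, so the complex is high-spin. The t₂g³e_g¹ (high-spin) configuration has an unevenly filled e_g set; the Jahn–Teller theorem predicts a tetragonal distortion (typically axial elongation) to lift the degeneracy.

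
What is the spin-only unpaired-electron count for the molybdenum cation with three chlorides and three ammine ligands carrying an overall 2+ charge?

Each chloride is −1; ammonia is neutral; balancing the +2 overall charge requires Mo(V).
Mo sits in group 6, so the d-electron count is 6 − 5 = 1.
In an octahedral field the d¹ configuration is t₂g¹e_g⁰ (only one arrangement possible), giving 1 unpaired electron.

1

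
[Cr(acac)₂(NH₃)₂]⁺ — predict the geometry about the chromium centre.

Each acetylacetonate is −1; ammonia is neutral; balancing the +1 overall charge requires Cr(III).
Chromium is a group-6 element; Cr(III) is therefore d³.
Counting donor atoms: 2×acetylacetonate (bidentate) → 4 donors; 2×ammonia (monodentate) → 2 donors. Coordination number = 6.
Six donors around a single metal centre give an octahedral coordination sphere.

octahedral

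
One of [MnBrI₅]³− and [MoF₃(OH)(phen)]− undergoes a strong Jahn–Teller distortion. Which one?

[MnBrI₅]³−

[MnBrI₅]³−: Summing ligand charges against the −3 overall charge gives an oxidation state of +3 for manganese. Group 7 minus oxidation state 3 gives a d⁴ configuration. Bromide and iodide are weak-field ligands for a first-row metal, so the complex is high-spin. The t₂g³e_g¹ (high-spin) configuration has an unevenly filled e_g set; the Jahn–Teller theorem predicts a tetragonal distortion (typically axial elongation) to lift the degeneracy.
[MoF₃(OH)(phen)]−: Ligand charges: each fluoride is −1; each hydroxide is −1; 1,10-phenanthroline is neutral. With an overall charge of −1 the molybdenum centre must be in the +3 oxidation state. Group 6 minus oxidation state 3 gives a d³ configuration. The d³ configuration leaves the e_g set evenly filled (or empty) — no strong Jahn–Teller driving force.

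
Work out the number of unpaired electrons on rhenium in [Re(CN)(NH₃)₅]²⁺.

Each cyanide is −1; ammonia is neutral; balancing the +2 overall charge requires Re(III).
Rhenium is a group-7 element; Re(III) is therefore d⁴.
The spin state decides the count: a 5d ion has a large Δₒ and is invariably low-spin.
An octahedral low-spin d⁴ ion is t₂g⁴e_g⁰, giving 2 unpaired electrons.

2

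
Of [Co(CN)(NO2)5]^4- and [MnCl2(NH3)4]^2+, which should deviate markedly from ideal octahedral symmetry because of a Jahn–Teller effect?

[Co(CN)(NO2)5]^4-

[Co(CN)(NO2)5]^4-: Ligand charges: each cyanide is −1; each nitro (N-bound nitrite) is −1. With an overall charge of −4 the cobalt centre must be in the +2 oxidation state. Cobalt is a group-9 element; Co(II) is therefore d⁷. Cyanide and nitro (N-bound nitrite) are strong-field ligands (high in the spectrochemical series) for a first-row metal, so the complex is low-spin. The t₂g⁶e_g¹ (low-spin) configuration has an unevenly filled e_g set; the Jahn–Teller theorem predicts a tetragonal distortion (typically axial elongation) to lift the degeneracy.
[MnCl2(NH3)4]^2+: Each chloride is −1; ammonia is neutral; balancing the +2 overall charge requires Mn(IV). Manganese is a group-7 element; Mn(IV) is therefore d³. The d³ configuration leaves the e_g set evenly filled (or empty) — no strong Jahn–Teller driving force.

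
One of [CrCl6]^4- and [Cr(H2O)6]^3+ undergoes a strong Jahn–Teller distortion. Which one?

[CrCl6]^4-

[CrCl6]^4-: Summing ligand charges against the −4 overall charge gives an oxidation state of +2 for chromium. Group 6 minus oxidation state 2 gives a d⁴ configuration. Chloride is a weak-field ligand for a first-row metal, so the complex is high-spin. The t₂g³e_g¹ (high-spin) configuration has an unevenly filled e_g set; the Jahn–Teller theorem predicts a tetragonal distortion (typically axial elongation) to lift the degeneracy.
[Cr(H2O)6]^3+: Ligand charges: water is neutral. With an overall charge of +3 the chromium centre must be in the +3 oxidation state. Cr sits in group 6, so the d-electron count is 6 − 3 = 3. The d³ configuration leaves the e_g set evenly filled (or empty) — no strong Jahn–Teller driving force.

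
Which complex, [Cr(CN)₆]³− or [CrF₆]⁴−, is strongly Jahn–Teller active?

[Cr(CN)₆]³−: Each cyanide is −1; balancing the −3 overall charge requires Cr(III). Group 6 minus oxidation state 3 gives a d³ configuration. The d³ configuration leaves the e_g set evenly filled (or empty) — no strong Jahn–Teller driving force.
[CrF₆]⁴−: Ligand charges: each fluoride is −1. With an overall charge of −4 the chromium centre must be in the +2 oxidation state. Chromium is a group-6 element; Cr(II) is therefore d⁴. Fluoride is a weak-field ligand for a first-row metal, so the complex is high-spin. The t₂g³e_g¹ (high-spin) configuration has an unevenly filled e_g set; the Jahn–Teller theorem predicts a tetragonal distortion (typically axial elongation) to lift the degeneracy.

[CrF₆]⁴−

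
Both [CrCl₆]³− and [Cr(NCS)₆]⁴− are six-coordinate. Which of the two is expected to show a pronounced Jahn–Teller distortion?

[CrCl₆]³−: Summing ligand charges against the −3 overall charge gives an oxidation state of +3 for chromium. Chromium is a group-6 element; Cr(III) is therefore d³. The d³ configuration leaves the e_g set evenly filled (or empty) — no strong Jahn–Teller driving force.
[Cr(NCS)₆]⁴−: Ligand charges: each isothiocyanate is −1. With an overall charge of −4 the chromium centre must be in the +2 oxidation state. Chromium is a group-6 element; Cr(II) is therefore d⁴. Isothiocyanate is a weak-field ligand for a first-row metal, so the complex is high-spin. The t₂g³e_g¹ (high-spin) configuration has an unevenly filled e_g set; the Jahn–Teller theorem predicts a tetragonal distortion (typically axial elongation) to lift the degeneracy.

[Cr(NCS)₆]⁴−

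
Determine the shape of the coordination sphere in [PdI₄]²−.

Summing ligand charges against the −2 overall charge gives an oxidation state of +2 for palladium.
Palladium is a group-10 element; Pd(II) is therefore d⁸.
Coordination number: 4.
A 4d d⁸ ion has a large crystal-field splitting; square planar leaves the high-energy d_{x²−y²} orbital empty and maximises CFSE.

square planar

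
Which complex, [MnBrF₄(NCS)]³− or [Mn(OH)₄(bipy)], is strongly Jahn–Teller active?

[MnBrF₄(NCS)]³−: Each bromide is −1; each fluoride is −1; each isothiocyanate is −1; balancing the −3 overall charge requires Mn(III). Manganese is a group-7 element; Mn(III) is therefore d⁴. Bromide, fluoride, and isothiocyanate are weak-field ligands for a first-row metal, so the complex is high-spin. The t₂g³e_g¹ (high-spin) configuration has an unevenly filled e_g set; the Jahn–Teller theorem predicts a tetragonal distortion (typically axial elongation) to lift the degeneracy.
[Mn(OH)₄(bipy)]: Ligand charges: each hydroxide is −1; 2,2′-bipyridine is neutral. With an overall charge of 0 the manganese centre must be in the +4 oxidation state. Manganese is a group-7 element; Mn(IV) is therefore d³. The d³ configuration leaves the e_g set evenly filled (or empty) — no strong Jahn–Teller driving force.

[MnBrF₄(NCS)]³−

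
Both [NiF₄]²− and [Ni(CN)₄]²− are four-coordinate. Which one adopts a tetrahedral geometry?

For [NiF₄]²−: Summing ligand charges against the −2 overall charge gives an oxidation state of +2 for nickel. Nickel is a group-10 element; Ni(II) is therefore d⁸. Fluoride is a weak-field ligand. With weak-field ligands the CFSE gain from square planar is small, so a 3d d⁸ ion takes the sterically preferred tetrahedral geometry. → tetrahedral.
For [Ni(CN)₄]²−: Ligand charges: each cyanide is −1. With an overall charge of −2 the nickel centre must be in the +2 oxidation state. Nickel is a group-10 element; Ni(II) is therefore d⁸. Cyanide is a strong-field ligand (high in the spectrochemical series). A 3d d⁸ ion with strong-field ligands gains enough CFSE to favour square planar over tetrahedral. → square planar.

[NiF₄]²−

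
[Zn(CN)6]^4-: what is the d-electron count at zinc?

d10

Each cyanide is −1; balancing the −4 overall charge requires Zn(II).
Zinc is a group-12 element; Zn(II) is therefore d¹⁰.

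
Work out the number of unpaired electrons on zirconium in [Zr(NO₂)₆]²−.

0 unpaired electrons

Ligand charges: each nitro (N-bound nitrite) is −1. With an overall charge of −2 the zirconium centre must be in the +4 oxidation state.
Zr sits in group 4, so the d-electron count is 4 − 4 = 0.
In an octahedral field the d⁰ configuration is t₂g⁰e_g⁰, giving 0 unpaired electrons.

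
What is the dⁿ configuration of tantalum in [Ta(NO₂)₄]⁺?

Summing ligand charges against the +1 overall charge gives an oxidation state of +5 for tantalum.
Group 5 minus oxidation state 5 gives a d⁰ configuration.

d0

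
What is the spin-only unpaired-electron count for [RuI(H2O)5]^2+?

Ligand charges: each iodide is −1; water is neutral. With an overall charge of +2 the ruthenium centre must be in the +3 oxidation state.
Ru sits in group 8, so the d-electron count is 8 − 3 = 5.
The spin state decides the count: a 4d ion has a large Δₒ and is invariably low-spin.
An octahedral low-spin d⁵ ion is t₂g⁵e_g⁰, giving 1 unpaired electron.

1 unpaired electron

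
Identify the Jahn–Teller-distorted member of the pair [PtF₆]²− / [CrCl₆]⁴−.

[PtF₆]²−: Each fluoride is −1; balancing the −2 overall charge requires Pt(IV). Group 10 minus oxidation state 4 gives a d⁶ configuration. A 5d ion has a large Δₒ and is invariably low-spin. The d⁶ configuration leaves the e_g set evenly filled (or empty) — no strong Jahn–Teller driving force.
[CrCl₆]⁴−: Ligand charges: each chloride is −1. With an overall charge of −4 the chromium centre must be in the +2 oxidation state. Group 6 minus oxidation state 2 gives a d⁴ configuration. Chloride is a weak-field ligand for a first-row metal, so the complex is high-spin. The t₂g³e_g¹ (high-spin) configuration has an unevenly filled e_g set; the Jahn–Teller theorem predicts a tetragonal distortion (typically axial elongation) to lift the degeneracy.

[CrCl₆]⁴−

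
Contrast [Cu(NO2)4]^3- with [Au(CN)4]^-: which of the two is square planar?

[Au(CN)4]^-

For [Cu(NO2)4]^3-: Each nitro (N-bound nitrite) is −1; balancing the −3 overall charge requires Cu(I). Group 11 minus oxidation state 1 gives a d¹⁰ configuration. A d¹⁰ ion has no crystal-field stabilisation preference between square planar and tetrahedral, so four ligands adopt the sterically favoured tetrahedral geometry. → tetrahedral.
For [Au(CN)4]^-: Summing ligand charges against the −1 overall charge gives an oxidation state of +3 for gold. Au sits in group 11, so the d-electron count is 11 − 3 = 8. A 5d d⁸ ion has a large crystal-field splitting; square planar leaves the high-energy d_{x²−y²} orbital empty and maximises CFSE. → square planar.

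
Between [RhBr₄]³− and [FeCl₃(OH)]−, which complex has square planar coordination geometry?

[RhBr₄]³−

For [RhBr₄]³−: Summing ligand charges against the −3 overall charge gives an oxidation state of +1 for rhodium. Group 9 minus oxidation state 1 gives a d⁸ configuration. A 4d d⁸ ion has a large crystal-field splitting; square planar leaves the high-energy d_{x²−y²} orbital empty and maximises CFSE. → square planar.
For [FeCl₃(OH)]−: Each chloride is −1; each hydroxide is −1; balancing the −1 overall charge requires Fe(III). Fe sits in group 8, so the d-electron count is 8 − 3 = 5. A high-spin d⁵ ion has zero CFSE in either geometry, so four ligands adopt the sterically favoured tetrahedral geometry. → tetrahedral.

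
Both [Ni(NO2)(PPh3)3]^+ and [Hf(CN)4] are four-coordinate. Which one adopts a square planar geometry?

[Ni(NO2)(PPh3)3]^+

For [Ni(NO2)(PPh3)3]^+: Each nitro (N-bound nitrite) is −1; triphenylphosphine is neutral; balancing the +1 overall charge requires Ni(II). Ni sits in group 10, so the d-electron count is 10 − 2 = 8. Nitro (N-bound nitrite) and triphenylphosphine are strong-field ligands (high in the spectrochemical series). A 3d d⁸ ion with strong-field ligands gains enough CFSE to favour square planar over tetrahedral. → square planar.
For [Hf(CN)4]: Each cyanide is −1; balancing the 0 overall charge requires Hf(IV). Hafnium is a group-4 element; Hf(IV) is therefore d⁰. A d⁰ ion has no crystal-field stabilisation preference between square planar and tetrahedral, so four ligands adopt the sterically favoured tetrahedral geometry. → tetrahedral.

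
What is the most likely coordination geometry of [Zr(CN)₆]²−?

octahedral

Summing ligand charges against the −2 overall charge gives an oxidation state of +4 for zirconium.
Zr sits in group 4, so the d-electron count is 4 − 4 = 0.
Coordination number: 6.
Six donors around a single metal centre give an octahedral coordination sphere.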